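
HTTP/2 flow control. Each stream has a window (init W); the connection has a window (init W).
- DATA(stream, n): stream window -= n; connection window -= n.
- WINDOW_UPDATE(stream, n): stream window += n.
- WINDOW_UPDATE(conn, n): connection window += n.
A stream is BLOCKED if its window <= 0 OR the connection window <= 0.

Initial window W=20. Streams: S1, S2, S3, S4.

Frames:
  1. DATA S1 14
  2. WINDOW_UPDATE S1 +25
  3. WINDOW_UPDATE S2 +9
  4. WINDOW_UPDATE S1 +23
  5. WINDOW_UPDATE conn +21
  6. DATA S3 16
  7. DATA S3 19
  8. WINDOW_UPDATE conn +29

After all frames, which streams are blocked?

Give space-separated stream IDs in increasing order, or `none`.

Answer: S3

Derivation:
Op 1: conn=6 S1=6 S2=20 S3=20 S4=20 blocked=[]
Op 2: conn=6 S1=31 S2=20 S3=20 S4=20 blocked=[]
Op 3: conn=6 S1=31 S2=29 S3=20 S4=20 blocked=[]
Op 4: conn=6 S1=54 S2=29 S3=20 S4=20 blocked=[]
Op 5: conn=27 S1=54 S2=29 S3=20 S4=20 blocked=[]
Op 6: conn=11 S1=54 S2=29 S3=4 S4=20 blocked=[]
Op 7: conn=-8 S1=54 S2=29 S3=-15 S4=20 blocked=[1, 2, 3, 4]
Op 8: conn=21 S1=54 S2=29 S3=-15 S4=20 blocked=[3]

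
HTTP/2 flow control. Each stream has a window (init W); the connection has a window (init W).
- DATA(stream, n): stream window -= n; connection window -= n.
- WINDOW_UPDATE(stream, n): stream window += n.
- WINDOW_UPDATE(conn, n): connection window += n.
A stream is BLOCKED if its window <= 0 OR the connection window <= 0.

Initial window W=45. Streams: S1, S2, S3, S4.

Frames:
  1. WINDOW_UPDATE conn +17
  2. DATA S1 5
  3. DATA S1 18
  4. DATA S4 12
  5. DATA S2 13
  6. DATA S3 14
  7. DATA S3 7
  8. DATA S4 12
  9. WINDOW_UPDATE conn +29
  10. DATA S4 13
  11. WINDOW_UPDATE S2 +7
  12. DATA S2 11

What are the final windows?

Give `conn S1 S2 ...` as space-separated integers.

Answer: -14 22 28 24 8

Derivation:
Op 1: conn=62 S1=45 S2=45 S3=45 S4=45 blocked=[]
Op 2: conn=57 S1=40 S2=45 S3=45 S4=45 blocked=[]
Op 3: conn=39 S1=22 S2=45 S3=45 S4=45 blocked=[]
Op 4: conn=27 S1=22 S2=45 S3=45 S4=33 blocked=[]
Op 5: conn=14 S1=22 S2=32 S3=45 S4=33 blocked=[]
Op 6: conn=0 S1=22 S2=32 S3=31 S4=33 blocked=[1, 2, 3, 4]
Op 7: conn=-7 S1=22 S2=32 S3=24 S4=33 blocked=[1, 2, 3, 4]
Op 8: conn=-19 S1=22 S2=32 S3=24 S4=21 blocked=[1, 2, 3, 4]
Op 9: conn=10 S1=22 S2=32 S3=24 S4=21 blocked=[]
Op 10: conn=-3 S1=22 S2=32 S3=24 S4=8 blocked=[1, 2, 3, 4]
Op 11: conn=-3 S1=22 S2=39 S3=24 S4=8 blocked=[1, 2, 3, 4]
Op 12: conn=-14 S1=22 S2=28 S3=24 S4=8 blocked=[1, 2, 3, 4]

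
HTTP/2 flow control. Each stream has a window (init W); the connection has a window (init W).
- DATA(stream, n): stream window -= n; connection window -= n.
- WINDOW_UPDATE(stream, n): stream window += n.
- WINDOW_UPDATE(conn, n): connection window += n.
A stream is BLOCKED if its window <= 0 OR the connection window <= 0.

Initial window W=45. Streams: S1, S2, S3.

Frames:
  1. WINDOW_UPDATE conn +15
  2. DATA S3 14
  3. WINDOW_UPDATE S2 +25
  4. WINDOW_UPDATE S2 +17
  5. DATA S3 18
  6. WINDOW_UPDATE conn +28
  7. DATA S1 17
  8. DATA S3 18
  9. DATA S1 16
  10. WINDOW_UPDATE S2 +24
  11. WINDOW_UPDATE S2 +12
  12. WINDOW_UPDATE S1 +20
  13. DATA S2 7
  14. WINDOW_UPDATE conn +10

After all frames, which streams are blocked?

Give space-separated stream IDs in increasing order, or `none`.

Op 1: conn=60 S1=45 S2=45 S3=45 blocked=[]
Op 2: conn=46 S1=45 S2=45 S3=31 blocked=[]
Op 3: conn=46 S1=45 S2=70 S3=31 blocked=[]
Op 4: conn=46 S1=45 S2=87 S3=31 blocked=[]
Op 5: conn=28 S1=45 S2=87 S3=13 blocked=[]
Op 6: conn=56 S1=45 S2=87 S3=13 blocked=[]
Op 7: conn=39 S1=28 S2=87 S3=13 blocked=[]
Op 8: conn=21 S1=28 S2=87 S3=-5 blocked=[3]
Op 9: conn=5 S1=12 S2=87 S3=-5 blocked=[3]
Op 10: conn=5 S1=12 S2=111 S3=-5 blocked=[3]
Op 11: conn=5 S1=12 S2=123 S3=-5 blocked=[3]
Op 12: conn=5 S1=32 S2=123 S3=-5 blocked=[3]
Op 13: conn=-2 S1=32 S2=116 S3=-5 blocked=[1, 2, 3]
Op 14: conn=8 S1=32 S2=116 S3=-5 blocked=[3]

Answer: S3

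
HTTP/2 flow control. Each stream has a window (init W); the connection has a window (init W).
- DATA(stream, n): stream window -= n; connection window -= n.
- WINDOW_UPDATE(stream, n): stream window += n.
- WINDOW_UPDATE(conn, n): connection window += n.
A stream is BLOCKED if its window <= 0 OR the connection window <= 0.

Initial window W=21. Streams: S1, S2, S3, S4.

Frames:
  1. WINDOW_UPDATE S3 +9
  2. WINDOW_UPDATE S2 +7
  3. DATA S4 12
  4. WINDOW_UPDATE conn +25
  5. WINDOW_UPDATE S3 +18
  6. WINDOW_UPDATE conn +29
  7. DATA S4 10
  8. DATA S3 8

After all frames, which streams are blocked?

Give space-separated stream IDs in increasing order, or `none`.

Answer: S4

Derivation:
Op 1: conn=21 S1=21 S2=21 S3=30 S4=21 blocked=[]
Op 2: conn=21 S1=21 S2=28 S3=30 S4=21 blocked=[]
Op 3: conn=9 S1=21 S2=28 S3=30 S4=9 blocked=[]
Op 4: conn=34 S1=21 S2=28 S3=30 S4=9 blocked=[]
Op 5: conn=34 S1=21 S2=28 S3=48 S4=9 blocked=[]
Op 6: conn=63 S1=21 S2=28 S3=48 S4=9 blocked=[]
Op 7: conn=53 S1=21 S2=28 S3=48 S4=-1 blocked=[4]
Op 8: conn=45 S1=21 S2=28 S3=40 S4=-1 blocked=[4]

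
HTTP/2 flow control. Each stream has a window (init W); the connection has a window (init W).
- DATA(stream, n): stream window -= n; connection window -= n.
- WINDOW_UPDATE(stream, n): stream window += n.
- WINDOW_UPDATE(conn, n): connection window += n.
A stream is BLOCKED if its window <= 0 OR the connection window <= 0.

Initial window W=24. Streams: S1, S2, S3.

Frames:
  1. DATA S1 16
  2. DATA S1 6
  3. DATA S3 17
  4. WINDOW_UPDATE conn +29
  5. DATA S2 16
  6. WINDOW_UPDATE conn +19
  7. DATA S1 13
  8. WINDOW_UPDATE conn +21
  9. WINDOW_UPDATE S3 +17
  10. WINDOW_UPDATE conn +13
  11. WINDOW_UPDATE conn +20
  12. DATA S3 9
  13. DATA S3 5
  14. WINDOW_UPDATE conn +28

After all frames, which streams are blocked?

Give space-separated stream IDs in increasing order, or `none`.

Answer: S1

Derivation:
Op 1: conn=8 S1=8 S2=24 S3=24 blocked=[]
Op 2: conn=2 S1=2 S2=24 S3=24 blocked=[]
Op 3: conn=-15 S1=2 S2=24 S3=7 blocked=[1, 2, 3]
Op 4: conn=14 S1=2 S2=24 S3=7 blocked=[]
Op 5: conn=-2 S1=2 S2=8 S3=7 blocked=[1, 2, 3]
Op 6: conn=17 S1=2 S2=8 S3=7 blocked=[]
Op 7: conn=4 S1=-11 S2=8 S3=7 blocked=[1]
Op 8: conn=25 S1=-11 S2=8 S3=7 blocked=[1]
Op 9: conn=25 S1=-11 S2=8 S3=24 blocked=[1]
Op 10: conn=38 S1=-11 S2=8 S3=24 blocked=[1]
Op 11: conn=58 S1=-11 S2=8 S3=24 blocked=[1]
Op 12: conn=49 S1=-11 S2=8 S3=15 blocked=[1]
Op 13: conn=44 S1=-11 S2=8 S3=10 blocked=[1]
Op 14: conn=72 S1=-11 S2=8 S3=10 blocked=[1]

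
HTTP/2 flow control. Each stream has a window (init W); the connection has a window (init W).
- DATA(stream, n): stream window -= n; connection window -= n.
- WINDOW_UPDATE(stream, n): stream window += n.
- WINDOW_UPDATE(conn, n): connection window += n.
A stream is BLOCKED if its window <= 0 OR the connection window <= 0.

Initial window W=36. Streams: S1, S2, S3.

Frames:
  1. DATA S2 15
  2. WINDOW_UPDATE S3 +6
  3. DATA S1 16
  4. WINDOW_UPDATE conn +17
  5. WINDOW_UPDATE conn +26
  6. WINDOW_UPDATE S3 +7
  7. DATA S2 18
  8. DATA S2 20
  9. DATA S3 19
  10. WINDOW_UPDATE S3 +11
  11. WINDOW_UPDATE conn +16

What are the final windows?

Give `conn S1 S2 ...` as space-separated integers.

Answer: 7 20 -17 41

Derivation:
Op 1: conn=21 S1=36 S2=21 S3=36 blocked=[]
Op 2: conn=21 S1=36 S2=21 S3=42 blocked=[]
Op 3: conn=5 S1=20 S2=21 S3=42 blocked=[]
Op 4: conn=22 S1=20 S2=21 S3=42 blocked=[]
Op 5: conn=48 S1=20 S2=21 S3=42 blocked=[]
Op 6: conn=48 S1=20 S2=21 S3=49 blocked=[]
Op 7: conn=30 S1=20 S2=3 S3=49 blocked=[]
Op 8: conn=10 S1=20 S2=-17 S3=49 blocked=[2]
Op 9: conn=-9 S1=20 S2=-17 S3=30 blocked=[1, 2, 3]
Op 10: conn=-9 S1=20 S2=-17 S3=41 blocked=[1, 2, 3]
Op 11: conn=7 S1=20 S2=-17 S3=41 blocked=[2]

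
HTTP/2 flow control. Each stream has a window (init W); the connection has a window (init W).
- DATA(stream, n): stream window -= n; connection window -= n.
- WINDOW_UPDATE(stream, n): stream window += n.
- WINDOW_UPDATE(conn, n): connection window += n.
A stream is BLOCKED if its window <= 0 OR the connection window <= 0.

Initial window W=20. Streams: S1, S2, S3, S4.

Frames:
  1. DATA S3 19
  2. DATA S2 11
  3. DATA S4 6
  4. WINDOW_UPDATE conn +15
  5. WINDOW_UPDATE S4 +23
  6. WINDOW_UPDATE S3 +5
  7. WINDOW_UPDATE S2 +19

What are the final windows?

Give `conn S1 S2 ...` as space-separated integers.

Answer: -1 20 28 6 37

Derivation:
Op 1: conn=1 S1=20 S2=20 S3=1 S4=20 blocked=[]
Op 2: conn=-10 S1=20 S2=9 S3=1 S4=20 blocked=[1, 2, 3, 4]
Op 3: conn=-16 S1=20 S2=9 S3=1 S4=14 blocked=[1, 2, 3, 4]
Op 4: conn=-1 S1=20 S2=9 S3=1 S4=14 blocked=[1, 2, 3, 4]
Op 5: conn=-1 S1=20 S2=9 S3=1 S4=37 blocked=[1, 2, 3, 4]
Op 6: conn=-1 S1=20 S2=9 S3=6 S4=37 blocked=[1, 2, 3, 4]
Op 7: conn=-1 S1=20 S2=28 S3=6 S4=37 blocked=[1, 2, 3, 4]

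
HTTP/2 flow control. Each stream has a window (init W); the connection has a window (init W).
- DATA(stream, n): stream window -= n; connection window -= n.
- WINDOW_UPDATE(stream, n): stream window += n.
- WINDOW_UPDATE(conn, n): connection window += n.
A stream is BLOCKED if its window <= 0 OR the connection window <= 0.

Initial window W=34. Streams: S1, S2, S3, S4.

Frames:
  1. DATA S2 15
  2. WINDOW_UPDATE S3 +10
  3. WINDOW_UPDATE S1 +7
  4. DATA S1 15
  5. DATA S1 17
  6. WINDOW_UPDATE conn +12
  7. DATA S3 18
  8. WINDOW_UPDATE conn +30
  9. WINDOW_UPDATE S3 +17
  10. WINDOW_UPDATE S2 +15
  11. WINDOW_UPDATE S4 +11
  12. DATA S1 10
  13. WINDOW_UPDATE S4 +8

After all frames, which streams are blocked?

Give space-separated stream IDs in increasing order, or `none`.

Answer: S1

Derivation:
Op 1: conn=19 S1=34 S2=19 S3=34 S4=34 blocked=[]
Op 2: conn=19 S1=34 S2=19 S3=44 S4=34 blocked=[]
Op 3: conn=19 S1=41 S2=19 S3=44 S4=34 blocked=[]
Op 4: conn=4 S1=26 S2=19 S3=44 S4=34 blocked=[]
Op 5: conn=-13 S1=9 S2=19 S3=44 S4=34 blocked=[1, 2, 3, 4]
Op 6: conn=-1 S1=9 S2=19 S3=44 S4=34 blocked=[1, 2, 3, 4]
Op 7: conn=-19 S1=9 S2=19 S3=26 S4=34 blocked=[1, 2, 3, 4]
Op 8: conn=11 S1=9 S2=19 S3=26 S4=34 blocked=[]
Op 9: conn=11 S1=9 S2=19 S3=43 S4=34 blocked=[]
Op 10: conn=11 S1=9 S2=34 S3=43 S4=34 blocked=[]
Op 11: conn=11 S1=9 S2=34 S3=43 S4=45 blocked=[]
Op 12: conn=1 S1=-1 S2=34 S3=43 S4=45 blocked=[1]
Op 13: conn=1 S1=-1 S2=34 S3=43 S4=53 blocked=[1]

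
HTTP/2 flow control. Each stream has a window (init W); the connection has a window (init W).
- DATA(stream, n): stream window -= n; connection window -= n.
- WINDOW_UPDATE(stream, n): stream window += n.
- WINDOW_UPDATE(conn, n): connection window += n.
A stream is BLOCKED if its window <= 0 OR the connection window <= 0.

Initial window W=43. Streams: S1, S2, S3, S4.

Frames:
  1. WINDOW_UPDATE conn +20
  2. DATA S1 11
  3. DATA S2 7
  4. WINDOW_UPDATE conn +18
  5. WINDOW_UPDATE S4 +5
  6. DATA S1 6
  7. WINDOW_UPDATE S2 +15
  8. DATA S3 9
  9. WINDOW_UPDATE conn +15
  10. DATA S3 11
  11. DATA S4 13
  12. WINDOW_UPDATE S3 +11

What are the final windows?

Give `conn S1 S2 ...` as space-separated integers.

Answer: 39 26 51 34 35

Derivation:
Op 1: conn=63 S1=43 S2=43 S3=43 S4=43 blocked=[]
Op 2: conn=52 S1=32 S2=43 S3=43 S4=43 blocked=[]
Op 3: conn=45 S1=32 S2=36 S3=43 S4=43 blocked=[]
Op 4: conn=63 S1=32 S2=36 S3=43 S4=43 blocked=[]
Op 5: conn=63 S1=32 S2=36 S3=43 S4=48 blocked=[]
Op 6: conn=57 S1=26 S2=36 S3=43 S4=48 blocked=[]
Op 7: conn=57 S1=26 S2=51 S3=43 S4=48 blocked=[]
Op 8: conn=48 S1=26 S2=51 S3=34 S4=48 blocked=[]
Op 9: conn=63 S1=26 S2=51 S3=34 S4=48 blocked=[]
Op 10: conn=52 S1=26 S2=51 S3=23 S4=48 blocked=[]
Op 11: conn=39 S1=26 S2=51 S3=23 S4=35 blocked=[]
Op 12: conn=39 S1=26 S2=51 S3=34 S4=35 blocked=[]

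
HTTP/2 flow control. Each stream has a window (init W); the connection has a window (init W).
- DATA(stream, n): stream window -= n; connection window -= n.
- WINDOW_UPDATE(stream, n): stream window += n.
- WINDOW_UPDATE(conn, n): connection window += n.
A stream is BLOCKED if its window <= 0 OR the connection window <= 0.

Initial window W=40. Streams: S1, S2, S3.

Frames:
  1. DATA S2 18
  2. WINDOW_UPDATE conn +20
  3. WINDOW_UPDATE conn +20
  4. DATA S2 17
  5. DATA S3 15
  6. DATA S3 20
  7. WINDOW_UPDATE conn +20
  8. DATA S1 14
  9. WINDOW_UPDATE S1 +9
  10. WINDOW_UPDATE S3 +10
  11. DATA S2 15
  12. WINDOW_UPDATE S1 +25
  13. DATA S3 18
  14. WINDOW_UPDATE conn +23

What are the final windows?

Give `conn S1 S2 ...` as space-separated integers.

Answer: 6 60 -10 -3

Derivation:
Op 1: conn=22 S1=40 S2=22 S3=40 blocked=[]
Op 2: conn=42 S1=40 S2=22 S3=40 blocked=[]
Op 3: conn=62 S1=40 S2=22 S3=40 blocked=[]
Op 4: conn=45 S1=40 S2=5 S3=40 blocked=[]
Op 5: conn=30 S1=40 S2=5 S3=25 blocked=[]
Op 6: conn=10 S1=40 S2=5 S3=5 blocked=[]
Op 7: conn=30 S1=40 S2=5 S3=5 blocked=[]
Op 8: conn=16 S1=26 S2=5 S3=5 blocked=[]
Op 9: conn=16 S1=35 S2=5 S3=5 blocked=[]
Op 10: conn=16 S1=35 S2=5 S3=15 blocked=[]
Op 11: conn=1 S1=35 S2=-10 S3=15 blocked=[2]
Op 12: conn=1 S1=60 S2=-10 S3=15 blocked=[2]
Op 13: conn=-17 S1=60 S2=-10 S3=-3 blocked=[1, 2, 3]
Op 14: conn=6 S1=60 S2=-10 S3=-3 blocked=[2, 3]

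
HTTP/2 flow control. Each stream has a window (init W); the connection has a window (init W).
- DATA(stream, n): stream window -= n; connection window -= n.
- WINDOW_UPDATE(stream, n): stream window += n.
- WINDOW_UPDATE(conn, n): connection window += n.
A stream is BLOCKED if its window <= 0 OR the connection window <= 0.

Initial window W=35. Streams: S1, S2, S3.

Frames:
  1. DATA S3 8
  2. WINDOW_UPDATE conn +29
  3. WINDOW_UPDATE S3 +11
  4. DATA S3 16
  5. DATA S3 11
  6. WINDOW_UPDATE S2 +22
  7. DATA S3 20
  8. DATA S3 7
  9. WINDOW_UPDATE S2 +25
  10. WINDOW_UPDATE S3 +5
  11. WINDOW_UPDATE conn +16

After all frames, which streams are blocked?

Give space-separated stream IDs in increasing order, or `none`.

Op 1: conn=27 S1=35 S2=35 S3=27 blocked=[]
Op 2: conn=56 S1=35 S2=35 S3=27 blocked=[]
Op 3: conn=56 S1=35 S2=35 S3=38 blocked=[]
Op 4: conn=40 S1=35 S2=35 S3=22 blocked=[]
Op 5: conn=29 S1=35 S2=35 S3=11 blocked=[]
Op 6: conn=29 S1=35 S2=57 S3=11 blocked=[]
Op 7: conn=9 S1=35 S2=57 S3=-9 blocked=[3]
Op 8: conn=2 S1=35 S2=57 S3=-16 blocked=[3]
Op 9: conn=2 S1=35 S2=82 S3=-16 blocked=[3]
Op 10: conn=2 S1=35 S2=82 S3=-11 blocked=[3]
Op 11: conn=18 S1=35 S2=82 S3=-11 blocked=[3]

Answer: S3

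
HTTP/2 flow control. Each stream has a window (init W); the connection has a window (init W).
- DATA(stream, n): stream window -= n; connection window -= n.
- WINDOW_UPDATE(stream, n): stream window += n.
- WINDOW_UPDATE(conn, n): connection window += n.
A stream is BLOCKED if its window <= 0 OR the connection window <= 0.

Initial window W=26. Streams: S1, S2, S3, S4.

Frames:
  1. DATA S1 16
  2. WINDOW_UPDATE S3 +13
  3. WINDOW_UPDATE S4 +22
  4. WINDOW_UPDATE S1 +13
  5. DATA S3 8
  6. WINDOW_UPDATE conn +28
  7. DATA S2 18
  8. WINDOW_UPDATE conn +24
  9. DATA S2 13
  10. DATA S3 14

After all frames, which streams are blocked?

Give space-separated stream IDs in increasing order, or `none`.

Op 1: conn=10 S1=10 S2=26 S3=26 S4=26 blocked=[]
Op 2: conn=10 S1=10 S2=26 S3=39 S4=26 blocked=[]
Op 3: conn=10 S1=10 S2=26 S3=39 S4=48 blocked=[]
Op 4: conn=10 S1=23 S2=26 S3=39 S4=48 blocked=[]
Op 5: conn=2 S1=23 S2=26 S3=31 S4=48 blocked=[]
Op 6: conn=30 S1=23 S2=26 S3=31 S4=48 blocked=[]
Op 7: conn=12 S1=23 S2=8 S3=31 S4=48 blocked=[]
Op 8: conn=36 S1=23 S2=8 S3=31 S4=48 blocked=[]
Op 9: conn=23 S1=23 S2=-5 S3=31 S4=48 blocked=[2]
Op 10: conn=9 S1=23 S2=-5 S3=17 S4=48 blocked=[2]

Answer: S2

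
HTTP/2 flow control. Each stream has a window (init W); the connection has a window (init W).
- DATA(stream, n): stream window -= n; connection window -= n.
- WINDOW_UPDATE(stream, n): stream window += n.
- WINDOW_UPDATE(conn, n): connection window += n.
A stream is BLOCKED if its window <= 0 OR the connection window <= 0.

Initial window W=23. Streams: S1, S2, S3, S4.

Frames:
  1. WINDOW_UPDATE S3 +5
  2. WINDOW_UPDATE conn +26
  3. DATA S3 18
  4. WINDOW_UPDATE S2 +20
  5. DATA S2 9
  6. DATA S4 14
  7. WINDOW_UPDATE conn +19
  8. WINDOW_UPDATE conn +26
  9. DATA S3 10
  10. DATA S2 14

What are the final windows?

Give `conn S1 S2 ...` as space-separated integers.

Op 1: conn=23 S1=23 S2=23 S3=28 S4=23 blocked=[]
Op 2: conn=49 S1=23 S2=23 S3=28 S4=23 blocked=[]
Op 3: conn=31 S1=23 S2=23 S3=10 S4=23 blocked=[]
Op 4: conn=31 S1=23 S2=43 S3=10 S4=23 blocked=[]
Op 5: conn=22 S1=23 S2=34 S3=10 S4=23 blocked=[]
Op 6: conn=8 S1=23 S2=34 S3=10 S4=9 blocked=[]
Op 7: conn=27 S1=23 S2=34 S3=10 S4=9 blocked=[]
Op 8: conn=53 S1=23 S2=34 S3=10 S4=9 blocked=[]
Op 9: conn=43 S1=23 S2=34 S3=0 S4=9 blocked=[3]
Op 10: conn=29 S1=23 S2=20 S3=0 S4=9 blocked=[3]

Answer: 29 23 20 0 9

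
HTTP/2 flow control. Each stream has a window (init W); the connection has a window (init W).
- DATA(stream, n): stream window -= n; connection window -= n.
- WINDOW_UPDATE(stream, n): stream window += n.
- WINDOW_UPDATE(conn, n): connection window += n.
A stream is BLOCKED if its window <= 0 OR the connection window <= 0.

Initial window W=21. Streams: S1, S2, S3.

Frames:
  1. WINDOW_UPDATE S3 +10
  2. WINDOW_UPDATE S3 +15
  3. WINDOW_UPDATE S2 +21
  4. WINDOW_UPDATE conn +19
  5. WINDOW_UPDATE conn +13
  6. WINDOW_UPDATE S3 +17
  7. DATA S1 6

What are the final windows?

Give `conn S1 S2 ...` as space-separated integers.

Op 1: conn=21 S1=21 S2=21 S3=31 blocked=[]
Op 2: conn=21 S1=21 S2=21 S3=46 blocked=[]
Op 3: conn=21 S1=21 S2=42 S3=46 blocked=[]
Op 4: conn=40 S1=21 S2=42 S3=46 blocked=[]
Op 5: conn=53 S1=21 S2=42 S3=46 blocked=[]
Op 6: conn=53 S1=21 S2=42 S3=63 blocked=[]
Op 7: conn=47 S1=15 S2=42 S3=63 blocked=[]

Answer: 47 15 42 63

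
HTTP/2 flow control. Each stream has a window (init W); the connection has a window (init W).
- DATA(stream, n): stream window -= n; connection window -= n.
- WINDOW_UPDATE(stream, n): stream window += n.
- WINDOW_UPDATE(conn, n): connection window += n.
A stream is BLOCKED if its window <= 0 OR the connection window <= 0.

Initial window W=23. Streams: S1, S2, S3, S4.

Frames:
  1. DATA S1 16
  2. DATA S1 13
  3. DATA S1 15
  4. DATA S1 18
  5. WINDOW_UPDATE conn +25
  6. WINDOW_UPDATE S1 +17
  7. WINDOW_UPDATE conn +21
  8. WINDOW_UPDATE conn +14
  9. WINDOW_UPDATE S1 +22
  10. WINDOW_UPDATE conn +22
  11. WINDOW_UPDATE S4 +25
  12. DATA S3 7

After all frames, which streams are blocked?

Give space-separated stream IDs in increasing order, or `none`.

Answer: S1

Derivation:
Op 1: conn=7 S1=7 S2=23 S3=23 S4=23 blocked=[]
Op 2: conn=-6 S1=-6 S2=23 S3=23 S4=23 blocked=[1, 2, 3, 4]
Op 3: conn=-21 S1=-21 S2=23 S3=23 S4=23 blocked=[1, 2, 3, 4]
Op 4: conn=-39 S1=-39 S2=23 S3=23 S4=23 blocked=[1, 2, 3, 4]
Op 5: conn=-14 S1=-39 S2=23 S3=23 S4=23 blocked=[1, 2, 3, 4]
Op 6: conn=-14 S1=-22 S2=23 S3=23 S4=23 blocked=[1, 2, 3, 4]
Op 7: conn=7 S1=-22 S2=23 S3=23 S4=23 blocked=[1]
Op 8: conn=21 S1=-22 S2=23 S3=23 S4=23 blocked=[1]
Op 9: conn=21 S1=0 S2=23 S3=23 S4=23 blocked=[1]
Op 10: conn=43 S1=0 S2=23 S3=23 S4=23 blocked=[1]
Op 11: conn=43 S1=0 S2=23 S3=23 S4=48 blocked=[1]
Op 12: conn=36 S1=0 S2=23 S3=16 S4=48 blocked=[1]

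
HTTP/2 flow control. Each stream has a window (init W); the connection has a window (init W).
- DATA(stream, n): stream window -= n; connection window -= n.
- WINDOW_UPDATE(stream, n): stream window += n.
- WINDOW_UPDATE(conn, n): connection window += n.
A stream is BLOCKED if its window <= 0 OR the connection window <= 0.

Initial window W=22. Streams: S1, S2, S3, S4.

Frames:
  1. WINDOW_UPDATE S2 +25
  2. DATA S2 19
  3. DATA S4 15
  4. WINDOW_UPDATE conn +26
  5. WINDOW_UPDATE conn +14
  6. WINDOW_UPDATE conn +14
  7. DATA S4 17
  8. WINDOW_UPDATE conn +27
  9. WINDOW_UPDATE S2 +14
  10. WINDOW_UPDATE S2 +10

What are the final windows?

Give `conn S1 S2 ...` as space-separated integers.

Op 1: conn=22 S1=22 S2=47 S3=22 S4=22 blocked=[]
Op 2: conn=3 S1=22 S2=28 S3=22 S4=22 blocked=[]
Op 3: conn=-12 S1=22 S2=28 S3=22 S4=7 blocked=[1, 2, 3, 4]
Op 4: conn=14 S1=22 S2=28 S3=22 S4=7 blocked=[]
Op 5: conn=28 S1=22 S2=28 S3=22 S4=7 blocked=[]
Op 6: conn=42 S1=22 S2=28 S3=22 S4=7 blocked=[]
Op 7: conn=25 S1=22 S2=28 S3=22 S4=-10 blocked=[4]
Op 8: conn=52 S1=22 S2=28 S3=22 S4=-10 blocked=[4]
Op 9: conn=52 S1=22 S2=42 S3=22 S4=-10 blocked=[4]
Op 10: conn=52 S1=22 S2=52 S3=22 S4=-10 blocked=[4]

Answer: 52 22 52 22 -10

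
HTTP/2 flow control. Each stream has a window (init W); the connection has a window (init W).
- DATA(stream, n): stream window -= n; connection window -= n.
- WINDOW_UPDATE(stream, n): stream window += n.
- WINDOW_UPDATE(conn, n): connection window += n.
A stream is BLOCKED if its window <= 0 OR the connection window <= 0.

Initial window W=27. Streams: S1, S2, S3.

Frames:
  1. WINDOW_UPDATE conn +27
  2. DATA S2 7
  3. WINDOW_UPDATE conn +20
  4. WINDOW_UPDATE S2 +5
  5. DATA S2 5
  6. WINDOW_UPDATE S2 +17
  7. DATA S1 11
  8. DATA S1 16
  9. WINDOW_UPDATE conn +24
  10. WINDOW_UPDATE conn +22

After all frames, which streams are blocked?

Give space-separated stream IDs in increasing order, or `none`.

Answer: S1

Derivation:
Op 1: conn=54 S1=27 S2=27 S3=27 blocked=[]
Op 2: conn=47 S1=27 S2=20 S3=27 blocked=[]
Op 3: conn=67 S1=27 S2=20 S3=27 blocked=[]
Op 4: conn=67 S1=27 S2=25 S3=27 blocked=[]
Op 5: conn=62 S1=27 S2=20 S3=27 blocked=[]
Op 6: conn=62 S1=27 S2=37 S3=27 blocked=[]
Op 7: conn=51 S1=16 S2=37 S3=27 blocked=[]
Op 8: conn=35 S1=0 S2=37 S3=27 blocked=[1]
Op 9: conn=59 S1=0 S2=37 S3=27 blocked=[1]
Op 10: conn=81 S1=0 S2=37 S3=27 blocked=[1]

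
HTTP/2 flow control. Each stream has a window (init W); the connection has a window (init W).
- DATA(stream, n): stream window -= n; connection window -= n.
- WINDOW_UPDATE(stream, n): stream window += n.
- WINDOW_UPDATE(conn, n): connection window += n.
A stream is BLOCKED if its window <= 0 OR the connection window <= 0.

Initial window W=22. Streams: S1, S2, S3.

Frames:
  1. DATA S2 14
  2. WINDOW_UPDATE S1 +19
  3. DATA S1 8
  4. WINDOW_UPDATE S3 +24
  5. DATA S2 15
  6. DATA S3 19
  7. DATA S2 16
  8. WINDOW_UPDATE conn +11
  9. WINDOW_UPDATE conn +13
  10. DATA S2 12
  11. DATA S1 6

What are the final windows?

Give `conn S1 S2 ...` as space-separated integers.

Answer: -44 27 -35 27

Derivation:
Op 1: conn=8 S1=22 S2=8 S3=22 blocked=[]
Op 2: conn=8 S1=41 S2=8 S3=22 blocked=[]
Op 3: conn=0 S1=33 S2=8 S3=22 blocked=[1, 2, 3]
Op 4: conn=0 S1=33 S2=8 S3=46 blocked=[1, 2, 3]
Op 5: conn=-15 S1=33 S2=-7 S3=46 blocked=[1, 2, 3]
Op 6: conn=-34 S1=33 S2=-7 S3=27 blocked=[1, 2, 3]
Op 7: conn=-50 S1=33 S2=-23 S3=27 blocked=[1, 2, 3]
Op 8: conn=-39 S1=33 S2=-23 S3=27 blocked=[1, 2, 3]
Op 9: conn=-26 S1=33 S2=-23 S3=27 blocked=[1, 2, 3]
Op 10: conn=-38 S1=33 S2=-35 S3=27 blocked=[1, 2, 3]
Op 11: conn=-44 S1=27 S2=-35 S3=27 blocked=[1, 2, 3]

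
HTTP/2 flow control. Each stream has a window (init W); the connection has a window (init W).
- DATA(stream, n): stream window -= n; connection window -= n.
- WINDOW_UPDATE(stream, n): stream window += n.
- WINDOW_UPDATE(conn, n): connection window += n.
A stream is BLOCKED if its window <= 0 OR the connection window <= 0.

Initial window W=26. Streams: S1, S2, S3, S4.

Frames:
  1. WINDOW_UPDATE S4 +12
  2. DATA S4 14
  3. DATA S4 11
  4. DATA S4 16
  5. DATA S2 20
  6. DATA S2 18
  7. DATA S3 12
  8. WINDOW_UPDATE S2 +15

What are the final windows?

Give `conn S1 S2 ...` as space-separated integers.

Op 1: conn=26 S1=26 S2=26 S3=26 S4=38 blocked=[]
Op 2: conn=12 S1=26 S2=26 S3=26 S4=24 blocked=[]
Op 3: conn=1 S1=26 S2=26 S3=26 S4=13 blocked=[]
Op 4: conn=-15 S1=26 S2=26 S3=26 S4=-3 blocked=[1, 2, 3, 4]
Op 5: conn=-35 S1=26 S2=6 S3=26 S4=-3 blocked=[1, 2, 3, 4]
Op 6: conn=-53 S1=26 S2=-12 S3=26 S4=-3 blocked=[1, 2, 3, 4]
Op 7: conn=-65 S1=26 S2=-12 S3=14 S4=-3 blocked=[1, 2, 3, 4]
Op 8: conn=-65 S1=26 S2=3 S3=14 S4=-3 blocked=[1, 2, 3, 4]

Answer: -65 26 3 14 -3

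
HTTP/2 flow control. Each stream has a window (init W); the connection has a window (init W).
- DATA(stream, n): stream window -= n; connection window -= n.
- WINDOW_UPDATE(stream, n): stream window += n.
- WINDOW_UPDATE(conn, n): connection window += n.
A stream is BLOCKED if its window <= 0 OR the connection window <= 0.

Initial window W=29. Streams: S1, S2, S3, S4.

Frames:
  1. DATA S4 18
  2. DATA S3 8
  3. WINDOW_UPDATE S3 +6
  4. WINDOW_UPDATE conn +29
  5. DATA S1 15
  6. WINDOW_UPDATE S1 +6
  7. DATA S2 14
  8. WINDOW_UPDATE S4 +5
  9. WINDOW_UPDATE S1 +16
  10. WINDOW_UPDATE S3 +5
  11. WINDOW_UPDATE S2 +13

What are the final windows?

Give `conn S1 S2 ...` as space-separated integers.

Op 1: conn=11 S1=29 S2=29 S3=29 S4=11 blocked=[]
Op 2: conn=3 S1=29 S2=29 S3=21 S4=11 blocked=[]
Op 3: conn=3 S1=29 S2=29 S3=27 S4=11 blocked=[]
Op 4: conn=32 S1=29 S2=29 S3=27 S4=11 blocked=[]
Op 5: conn=17 S1=14 S2=29 S3=27 S4=11 blocked=[]
Op 6: conn=17 S1=20 S2=29 S3=27 S4=11 blocked=[]
Op 7: conn=3 S1=20 S2=15 S3=27 S4=11 blocked=[]
Op 8: conn=3 S1=20 S2=15 S3=27 S4=16 blocked=[]
Op 9: conn=3 S1=36 S2=15 S3=27 S4=16 blocked=[]
Op 10: conn=3 S1=36 S2=15 S3=32 S4=16 blocked=[]
Op 11: conn=3 S1=36 S2=28 S3=32 S4=16 blocked=[]

Answer: 3 36 28 32 16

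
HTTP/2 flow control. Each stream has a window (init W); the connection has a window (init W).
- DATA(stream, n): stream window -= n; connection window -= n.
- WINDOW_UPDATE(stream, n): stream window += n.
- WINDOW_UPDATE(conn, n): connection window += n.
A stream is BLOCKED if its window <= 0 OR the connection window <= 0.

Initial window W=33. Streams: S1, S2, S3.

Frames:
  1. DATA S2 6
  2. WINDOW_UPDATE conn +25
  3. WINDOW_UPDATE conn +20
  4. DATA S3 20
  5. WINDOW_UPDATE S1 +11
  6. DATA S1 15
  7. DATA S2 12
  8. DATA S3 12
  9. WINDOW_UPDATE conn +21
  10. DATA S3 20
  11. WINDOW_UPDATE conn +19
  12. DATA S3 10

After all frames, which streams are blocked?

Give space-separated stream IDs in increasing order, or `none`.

Answer: S3

Derivation:
Op 1: conn=27 S1=33 S2=27 S3=33 blocked=[]
Op 2: conn=52 S1=33 S2=27 S3=33 blocked=[]
Op 3: conn=72 S1=33 S2=27 S3=33 blocked=[]
Op 4: conn=52 S1=33 S2=27 S3=13 blocked=[]
Op 5: conn=52 S1=44 S2=27 S3=13 blocked=[]
Op 6: conn=37 S1=29 S2=27 S3=13 blocked=[]
Op 7: conn=25 S1=29 S2=15 S3=13 blocked=[]
Op 8: conn=13 S1=29 S2=15 S3=1 blocked=[]
Op 9: conn=34 S1=29 S2=15 S3=1 blocked=[]
Op 10: conn=14 S1=29 S2=15 S3=-19 blocked=[3]
Op 11: conn=33 S1=29 S2=15 S3=-19 blocked=[3]
Op 12: conn=23 S1=29 S2=15 S3=-29 blocked=[3]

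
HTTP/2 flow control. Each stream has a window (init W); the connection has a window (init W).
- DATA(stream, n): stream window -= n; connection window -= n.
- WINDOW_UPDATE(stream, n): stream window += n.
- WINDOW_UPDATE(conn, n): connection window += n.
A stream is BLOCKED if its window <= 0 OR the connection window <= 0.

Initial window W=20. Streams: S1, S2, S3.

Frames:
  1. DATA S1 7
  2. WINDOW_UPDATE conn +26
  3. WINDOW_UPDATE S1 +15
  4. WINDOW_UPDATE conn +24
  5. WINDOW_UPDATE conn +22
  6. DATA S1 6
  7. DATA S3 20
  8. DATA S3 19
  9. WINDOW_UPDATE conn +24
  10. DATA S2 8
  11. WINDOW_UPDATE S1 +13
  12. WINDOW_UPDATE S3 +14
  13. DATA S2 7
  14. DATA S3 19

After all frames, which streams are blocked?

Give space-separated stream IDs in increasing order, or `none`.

Answer: S3

Derivation:
Op 1: conn=13 S1=13 S2=20 S3=20 blocked=[]
Op 2: conn=39 S1=13 S2=20 S3=20 blocked=[]
Op 3: conn=39 S1=28 S2=20 S3=20 blocked=[]
Op 4: conn=63 S1=28 S2=20 S3=20 blocked=[]
Op 5: conn=85 S1=28 S2=20 S3=20 blocked=[]
Op 6: conn=79 S1=22 S2=20 S3=20 blocked=[]
Op 7: conn=59 S1=22 S2=20 S3=0 blocked=[3]
Op 8: conn=40 S1=22 S2=20 S3=-19 blocked=[3]
Op 9: conn=64 S1=22 S2=20 S3=-19 blocked=[3]
Op 10: conn=56 S1=22 S2=12 S3=-19 blocked=[3]
Op 11: conn=56 S1=35 S2=12 S3=-19 blocked=[3]
Op 12: conn=56 S1=35 S2=12 S3=-5 blocked=[3]
Op 13: conn=49 S1=35 S2=5 S3=-5 blocked=[3]
Op 14: conn=30 S1=35 S2=5 S3=-24 blocked=[3]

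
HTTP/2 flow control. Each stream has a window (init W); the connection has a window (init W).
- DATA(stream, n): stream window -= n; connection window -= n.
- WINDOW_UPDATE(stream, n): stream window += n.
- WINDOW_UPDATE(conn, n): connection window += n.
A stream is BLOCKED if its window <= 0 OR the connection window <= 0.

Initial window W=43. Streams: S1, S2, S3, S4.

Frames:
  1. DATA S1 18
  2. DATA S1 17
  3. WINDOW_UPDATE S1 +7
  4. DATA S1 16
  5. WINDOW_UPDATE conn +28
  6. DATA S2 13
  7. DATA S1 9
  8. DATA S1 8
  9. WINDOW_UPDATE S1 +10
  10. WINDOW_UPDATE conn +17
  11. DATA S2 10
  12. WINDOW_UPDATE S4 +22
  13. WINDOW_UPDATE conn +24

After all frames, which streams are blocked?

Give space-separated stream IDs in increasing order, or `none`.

Op 1: conn=25 S1=25 S2=43 S3=43 S4=43 blocked=[]
Op 2: conn=8 S1=8 S2=43 S3=43 S4=43 blocked=[]
Op 3: conn=8 S1=15 S2=43 S3=43 S4=43 blocked=[]
Op 4: conn=-8 S1=-1 S2=43 S3=43 S4=43 blocked=[1, 2, 3, 4]
Op 5: conn=20 S1=-1 S2=43 S3=43 S4=43 blocked=[1]
Op 6: conn=7 S1=-1 S2=30 S3=43 S4=43 blocked=[1]
Op 7: conn=-2 S1=-10 S2=30 S3=43 S4=43 blocked=[1, 2, 3, 4]
Op 8: conn=-10 S1=-18 S2=30 S3=43 S4=43 blocked=[1, 2, 3, 4]
Op 9: conn=-10 S1=-8 S2=30 S3=43 S4=43 blocked=[1, 2, 3, 4]
Op 10: conn=7 S1=-8 S2=30 S3=43 S4=43 blocked=[1]
Op 11: conn=-3 S1=-8 S2=20 S3=43 S4=43 blocked=[1, 2, 3, 4]
Op 12: conn=-3 S1=-8 S2=20 S3=43 S4=65 blocked=[1, 2, 3, 4]
Op 13: conn=21 S1=-8 S2=20 S3=43 S4=65 blocked=[1]

Answer: S1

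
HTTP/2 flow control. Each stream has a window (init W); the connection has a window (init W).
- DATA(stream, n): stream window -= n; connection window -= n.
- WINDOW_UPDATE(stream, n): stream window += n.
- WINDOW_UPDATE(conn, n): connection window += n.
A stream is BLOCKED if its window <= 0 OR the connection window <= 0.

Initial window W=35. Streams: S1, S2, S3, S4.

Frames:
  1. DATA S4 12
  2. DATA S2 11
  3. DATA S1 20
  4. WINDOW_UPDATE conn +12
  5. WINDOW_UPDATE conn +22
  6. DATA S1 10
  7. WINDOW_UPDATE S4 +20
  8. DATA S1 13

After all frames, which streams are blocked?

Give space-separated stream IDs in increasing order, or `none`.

Answer: S1

Derivation:
Op 1: conn=23 S1=35 S2=35 S3=35 S4=23 blocked=[]
Op 2: conn=12 S1=35 S2=24 S3=35 S4=23 blocked=[]
Op 3: conn=-8 S1=15 S2=24 S3=35 S4=23 blocked=[1, 2, 3, 4]
Op 4: conn=4 S1=15 S2=24 S3=35 S4=23 blocked=[]
Op 5: conn=26 S1=15 S2=24 S3=35 S4=23 blocked=[]
Op 6: conn=16 S1=5 S2=24 S3=35 S4=23 blocked=[]
Op 7: conn=16 S1=5 S2=24 S3=35 S4=43 blocked=[]
Op 8: conn=3 S1=-8 S2=24 S3=35 S4=43 blocked=[1]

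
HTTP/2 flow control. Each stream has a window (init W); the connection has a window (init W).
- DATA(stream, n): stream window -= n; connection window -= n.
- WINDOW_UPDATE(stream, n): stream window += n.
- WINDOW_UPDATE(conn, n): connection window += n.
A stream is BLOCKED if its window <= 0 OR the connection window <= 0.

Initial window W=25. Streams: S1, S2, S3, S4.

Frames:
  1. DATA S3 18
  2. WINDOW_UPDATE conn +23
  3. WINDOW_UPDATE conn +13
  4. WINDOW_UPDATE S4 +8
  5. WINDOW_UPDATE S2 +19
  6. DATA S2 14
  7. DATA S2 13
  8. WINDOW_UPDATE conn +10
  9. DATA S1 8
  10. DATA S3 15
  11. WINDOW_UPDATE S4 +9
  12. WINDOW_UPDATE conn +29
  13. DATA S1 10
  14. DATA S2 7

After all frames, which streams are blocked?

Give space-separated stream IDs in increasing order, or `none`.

Op 1: conn=7 S1=25 S2=25 S3=7 S4=25 blocked=[]
Op 2: conn=30 S1=25 S2=25 S3=7 S4=25 blocked=[]
Op 3: conn=43 S1=25 S2=25 S3=7 S4=25 blocked=[]
Op 4: conn=43 S1=25 S2=25 S3=7 S4=33 blocked=[]
Op 5: conn=43 S1=25 S2=44 S3=7 S4=33 blocked=[]
Op 6: conn=29 S1=25 S2=30 S3=7 S4=33 blocked=[]
Op 7: conn=16 S1=25 S2=17 S3=7 S4=33 blocked=[]
Op 8: conn=26 S1=25 S2=17 S3=7 S4=33 blocked=[]
Op 9: conn=18 S1=17 S2=17 S3=7 S4=33 blocked=[]
Op 10: conn=3 S1=17 S2=17 S3=-8 S4=33 blocked=[3]
Op 11: conn=3 S1=17 S2=17 S3=-8 S4=42 blocked=[3]
Op 12: conn=32 S1=17 S2=17 S3=-8 S4=42 blocked=[3]
Op 13: conn=22 S1=7 S2=17 S3=-8 S4=42 blocked=[3]
Op 14: conn=15 S1=7 S2=10 S3=-8 S4=42 blocked=[3]

Answer: S3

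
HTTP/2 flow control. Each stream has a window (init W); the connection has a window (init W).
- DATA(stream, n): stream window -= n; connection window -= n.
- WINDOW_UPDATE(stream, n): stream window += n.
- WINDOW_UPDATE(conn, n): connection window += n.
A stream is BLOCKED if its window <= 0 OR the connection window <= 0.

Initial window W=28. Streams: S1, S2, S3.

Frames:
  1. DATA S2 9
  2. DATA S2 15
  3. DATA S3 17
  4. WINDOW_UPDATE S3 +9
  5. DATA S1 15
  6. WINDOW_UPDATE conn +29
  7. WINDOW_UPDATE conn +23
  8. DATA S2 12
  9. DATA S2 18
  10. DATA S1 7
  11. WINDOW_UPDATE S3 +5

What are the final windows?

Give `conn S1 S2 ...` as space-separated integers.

Op 1: conn=19 S1=28 S2=19 S3=28 blocked=[]
Op 2: conn=4 S1=28 S2=4 S3=28 blocked=[]
Op 3: conn=-13 S1=28 S2=4 S3=11 blocked=[1, 2, 3]
Op 4: conn=-13 S1=28 S2=4 S3=20 blocked=[1, 2, 3]
Op 5: conn=-28 S1=13 S2=4 S3=20 blocked=[1, 2, 3]
Op 6: conn=1 S1=13 S2=4 S3=20 blocked=[]
Op 7: conn=24 S1=13 S2=4 S3=20 blocked=[]
Op 8: conn=12 S1=13 S2=-8 S3=20 blocked=[2]
Op 9: conn=-6 S1=13 S2=-26 S3=20 blocked=[1, 2, 3]
Op 10: conn=-13 S1=6 S2=-26 S3=20 blocked=[1, 2, 3]
Op 11: conn=-13 S1=6 S2=-26 S3=25 blocked=[1, 2, 3]

Answer: -13 6 -26 25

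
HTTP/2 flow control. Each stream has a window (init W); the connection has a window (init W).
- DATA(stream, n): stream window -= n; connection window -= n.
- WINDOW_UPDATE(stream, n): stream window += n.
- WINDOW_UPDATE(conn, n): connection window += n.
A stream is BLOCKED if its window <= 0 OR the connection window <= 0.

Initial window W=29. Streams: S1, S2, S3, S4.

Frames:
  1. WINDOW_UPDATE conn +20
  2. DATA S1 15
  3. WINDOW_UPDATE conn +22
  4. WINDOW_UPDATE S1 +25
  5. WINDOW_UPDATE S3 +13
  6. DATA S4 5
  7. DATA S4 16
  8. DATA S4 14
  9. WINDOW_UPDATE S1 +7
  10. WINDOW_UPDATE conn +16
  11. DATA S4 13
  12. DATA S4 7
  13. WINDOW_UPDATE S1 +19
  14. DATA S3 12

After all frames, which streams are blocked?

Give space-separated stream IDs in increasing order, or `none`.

Answer: S4

Derivation:
Op 1: conn=49 S1=29 S2=29 S3=29 S4=29 blocked=[]
Op 2: conn=34 S1=14 S2=29 S3=29 S4=29 blocked=[]
Op 3: conn=56 S1=14 S2=29 S3=29 S4=29 blocked=[]
Op 4: conn=56 S1=39 S2=29 S3=29 S4=29 blocked=[]
Op 5: conn=56 S1=39 S2=29 S3=42 S4=29 blocked=[]
Op 6: conn=51 S1=39 S2=29 S3=42 S4=24 blocked=[]
Op 7: conn=35 S1=39 S2=29 S3=42 S4=8 blocked=[]
Op 8: conn=21 S1=39 S2=29 S3=42 S4=-6 blocked=[4]
Op 9: conn=21 S1=46 S2=29 S3=42 S4=-6 blocked=[4]
Op 10: conn=37 S1=46 S2=29 S3=42 S4=-6 blocked=[4]
Op 11: conn=24 S1=46 S2=29 S3=42 S4=-19 blocked=[4]
Op 12: conn=17 S1=46 S2=29 S3=42 S4=-26 blocked=[4]
Op 13: conn=17 S1=65 S2=29 S3=42 S4=-26 blocked=[4]
Op 14: conn=5 S1=65 S2=29 S3=30 S4=-26 blocked=[4]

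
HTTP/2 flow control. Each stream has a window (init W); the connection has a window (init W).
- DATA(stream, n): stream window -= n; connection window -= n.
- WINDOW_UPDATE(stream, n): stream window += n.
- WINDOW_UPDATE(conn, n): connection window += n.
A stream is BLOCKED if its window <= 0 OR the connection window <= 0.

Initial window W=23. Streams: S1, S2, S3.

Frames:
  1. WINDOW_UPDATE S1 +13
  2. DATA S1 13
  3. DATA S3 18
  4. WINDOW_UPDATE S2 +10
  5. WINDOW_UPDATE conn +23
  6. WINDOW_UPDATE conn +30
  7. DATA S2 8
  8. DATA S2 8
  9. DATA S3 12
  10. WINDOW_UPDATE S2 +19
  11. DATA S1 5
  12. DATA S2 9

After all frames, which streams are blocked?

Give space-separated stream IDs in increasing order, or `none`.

Op 1: conn=23 S1=36 S2=23 S3=23 blocked=[]
Op 2: conn=10 S1=23 S2=23 S3=23 blocked=[]
Op 3: conn=-8 S1=23 S2=23 S3=5 blocked=[1, 2, 3]
Op 4: conn=-8 S1=23 S2=33 S3=5 blocked=[1, 2, 3]
Op 5: conn=15 S1=23 S2=33 S3=5 blocked=[]
Op 6: conn=45 S1=23 S2=33 S3=5 blocked=[]
Op 7: conn=37 S1=23 S2=25 S3=5 blocked=[]
Op 8: conn=29 S1=23 S2=17 S3=5 blocked=[]
Op 9: conn=17 S1=23 S2=17 S3=-7 blocked=[3]
Op 10: conn=17 S1=23 S2=36 S3=-7 blocked=[3]
Op 11: conn=12 S1=18 S2=36 S3=-7 blocked=[3]
Op 12: conn=3 S1=18 S2=27 S3=-7 blocked=[3]

Answer: S3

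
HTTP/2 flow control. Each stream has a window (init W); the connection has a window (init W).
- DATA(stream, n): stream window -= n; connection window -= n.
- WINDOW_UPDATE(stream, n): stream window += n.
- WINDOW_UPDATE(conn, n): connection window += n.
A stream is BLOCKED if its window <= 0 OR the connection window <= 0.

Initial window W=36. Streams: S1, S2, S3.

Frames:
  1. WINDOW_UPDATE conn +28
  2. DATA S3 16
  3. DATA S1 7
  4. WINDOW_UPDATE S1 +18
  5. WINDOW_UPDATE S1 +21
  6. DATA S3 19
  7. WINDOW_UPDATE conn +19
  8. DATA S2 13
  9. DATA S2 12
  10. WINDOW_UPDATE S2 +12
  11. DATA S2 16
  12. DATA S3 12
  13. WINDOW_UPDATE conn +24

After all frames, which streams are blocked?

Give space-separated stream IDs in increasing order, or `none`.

Answer: S3

Derivation:
Op 1: conn=64 S1=36 S2=36 S3=36 blocked=[]
Op 2: conn=48 S1=36 S2=36 S3=20 blocked=[]
Op 3: conn=41 S1=29 S2=36 S3=20 blocked=[]
Op 4: conn=41 S1=47 S2=36 S3=20 blocked=[]
Op 5: conn=41 S1=68 S2=36 S3=20 blocked=[]
Op 6: conn=22 S1=68 S2=36 S3=1 blocked=[]
Op 7: conn=41 S1=68 S2=36 S3=1 blocked=[]
Op 8: conn=28 S1=68 S2=23 S3=1 blocked=[]
Op 9: conn=16 S1=68 S2=11 S3=1 blocked=[]
Op 10: conn=16 S1=68 S2=23 S3=1 blocked=[]
Op 11: conn=0 S1=68 S2=7 S3=1 blocked=[1, 2, 3]
Op 12: conn=-12 S1=68 S2=7 S3=-11 blocked=[1, 2, 3]
Op 13: conn=12 S1=68 S2=7 S3=-11 blocked=[3]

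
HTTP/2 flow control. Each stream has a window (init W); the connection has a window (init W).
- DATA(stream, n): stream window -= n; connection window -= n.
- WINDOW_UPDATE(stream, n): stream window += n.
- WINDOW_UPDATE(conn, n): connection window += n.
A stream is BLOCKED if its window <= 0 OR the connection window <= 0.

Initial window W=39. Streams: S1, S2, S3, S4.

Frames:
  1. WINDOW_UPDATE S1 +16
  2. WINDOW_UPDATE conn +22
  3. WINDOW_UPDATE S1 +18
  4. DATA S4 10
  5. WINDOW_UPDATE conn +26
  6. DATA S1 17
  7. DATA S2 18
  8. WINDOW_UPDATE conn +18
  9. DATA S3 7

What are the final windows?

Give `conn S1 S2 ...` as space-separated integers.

Op 1: conn=39 S1=55 S2=39 S3=39 S4=39 blocked=[]
Op 2: conn=61 S1=55 S2=39 S3=39 S4=39 blocked=[]
Op 3: conn=61 S1=73 S2=39 S3=39 S4=39 blocked=[]
Op 4: conn=51 S1=73 S2=39 S3=39 S4=29 blocked=[]
Op 5: conn=77 S1=73 S2=39 S3=39 S4=29 blocked=[]
Op 6: conn=60 S1=56 S2=39 S3=39 S4=29 blocked=[]
Op 7: conn=42 S1=56 S2=21 S3=39 S4=29 blocked=[]
Op 8: conn=60 S1=56 S2=21 S3=39 S4=29 blocked=[]
Op 9: conn=53 S1=56 S2=21 S3=32 S4=29 blocked=[]

Answer: 53 56 21 32 29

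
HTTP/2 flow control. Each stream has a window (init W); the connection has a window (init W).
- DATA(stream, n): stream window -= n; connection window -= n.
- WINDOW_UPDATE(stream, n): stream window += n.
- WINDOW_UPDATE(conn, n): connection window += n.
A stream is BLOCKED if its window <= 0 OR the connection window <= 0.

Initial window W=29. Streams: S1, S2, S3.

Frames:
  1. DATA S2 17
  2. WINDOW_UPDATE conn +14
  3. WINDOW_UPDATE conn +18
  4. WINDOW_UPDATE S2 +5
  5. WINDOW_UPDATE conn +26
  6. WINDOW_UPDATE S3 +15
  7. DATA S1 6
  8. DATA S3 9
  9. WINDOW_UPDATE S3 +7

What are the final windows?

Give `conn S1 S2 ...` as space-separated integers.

Answer: 55 23 17 42

Derivation:
Op 1: conn=12 S1=29 S2=12 S3=29 blocked=[]
Op 2: conn=26 S1=29 S2=12 S3=29 blocked=[]
Op 3: conn=44 S1=29 S2=12 S3=29 blocked=[]
Op 4: conn=44 S1=29 S2=17 S3=29 blocked=[]
Op 5: conn=70 S1=29 S2=17 S3=29 blocked=[]
Op 6: conn=70 S1=29 S2=17 S3=44 blocked=[]
Op 7: conn=64 S1=23 S2=17 S3=44 blocked=[]
Op 8: conn=55 S1=23 S2=17 S3=35 blocked=[]
Op 9: conn=55 S1=23 S2=17 S3=42 blocked=[]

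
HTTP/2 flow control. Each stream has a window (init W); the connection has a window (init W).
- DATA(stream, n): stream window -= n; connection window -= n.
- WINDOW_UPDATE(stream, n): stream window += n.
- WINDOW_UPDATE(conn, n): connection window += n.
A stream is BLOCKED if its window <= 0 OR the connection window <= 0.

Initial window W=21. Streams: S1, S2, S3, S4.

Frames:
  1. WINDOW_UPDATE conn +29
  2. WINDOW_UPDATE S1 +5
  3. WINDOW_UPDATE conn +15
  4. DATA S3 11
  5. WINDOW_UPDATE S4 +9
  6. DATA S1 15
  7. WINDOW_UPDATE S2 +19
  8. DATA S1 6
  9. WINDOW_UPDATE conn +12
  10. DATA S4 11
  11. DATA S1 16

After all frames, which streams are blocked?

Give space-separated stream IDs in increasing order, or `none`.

Answer: S1

Derivation:
Op 1: conn=50 S1=21 S2=21 S3=21 S4=21 blocked=[]
Op 2: conn=50 S1=26 S2=21 S3=21 S4=21 blocked=[]
Op 3: conn=65 S1=26 S2=21 S3=21 S4=21 blocked=[]
Op 4: conn=54 S1=26 S2=21 S3=10 S4=21 blocked=[]
Op 5: conn=54 S1=26 S2=21 S3=10 S4=30 blocked=[]
Op 6: conn=39 S1=11 S2=21 S3=10 S4=30 blocked=[]
Op 7: conn=39 S1=11 S2=40 S3=10 S4=30 blocked=[]
Op 8: conn=33 S1=5 S2=40 S3=10 S4=30 blocked=[]
Op 9: conn=45 S1=5 S2=40 S3=10 S4=30 blocked=[]
Op 10: conn=34 S1=5 S2=40 S3=10 S4=19 blocked=[]
Op 11: conn=18 S1=-11 S2=40 S3=10 S4=19 blocked=[1]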